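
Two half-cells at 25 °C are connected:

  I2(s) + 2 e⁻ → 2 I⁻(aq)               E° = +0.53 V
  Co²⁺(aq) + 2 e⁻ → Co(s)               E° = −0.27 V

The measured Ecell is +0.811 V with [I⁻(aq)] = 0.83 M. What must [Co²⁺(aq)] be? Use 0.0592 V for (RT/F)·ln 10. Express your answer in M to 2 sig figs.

I₂/I⁻ is the cathode (higher E°); E°cell = +0.53 − (−0.27) = +0.80 V with n = 2.
Since E = E° − (0.0592/n)·log Q, log Q = n(E° − E)/0.0592 = −0.372.
For I2(s) + Co(s) → 2 I⁻(aq) + Co²⁺(aq), the reaction quotient is Q = [I⁻(aq)]^2·[Co²⁺(aq)].
Isolating [Co²⁺(aq)] in Q = 10^{−0.372} yields log [Co²⁺(aq)] = −0.210, i.e. 0.62 M.

0.62 M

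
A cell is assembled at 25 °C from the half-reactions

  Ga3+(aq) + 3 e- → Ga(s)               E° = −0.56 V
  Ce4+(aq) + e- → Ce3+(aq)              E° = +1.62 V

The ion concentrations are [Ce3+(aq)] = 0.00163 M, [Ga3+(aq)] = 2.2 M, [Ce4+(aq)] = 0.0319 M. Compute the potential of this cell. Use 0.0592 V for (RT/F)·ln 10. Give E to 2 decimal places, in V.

+2.25 V

The Ce⁴⁺/Ce³⁺ couple has the more positive E°, so it is the cathode; Ga³⁺/Ga is the anode.
E°cell = +1.62 − (−0.56) = +2.18 V, with n = 3 electrons transferred.
For the overall reaction 3 Ce4+(aq) + Ga(s) → 3 Ce3+(aq) + Ga3+(aq), Q = ([Ce3+(aq)]^3·[Ga3+(aq)]) / [Ce4+(aq)]^3 = 0.000294, giving log Q = −3.532.
Applying E = E° − (RT ln10/nF)·log Q gives +2.18 − (0.0592/3)(−3.532) = +2.25 V.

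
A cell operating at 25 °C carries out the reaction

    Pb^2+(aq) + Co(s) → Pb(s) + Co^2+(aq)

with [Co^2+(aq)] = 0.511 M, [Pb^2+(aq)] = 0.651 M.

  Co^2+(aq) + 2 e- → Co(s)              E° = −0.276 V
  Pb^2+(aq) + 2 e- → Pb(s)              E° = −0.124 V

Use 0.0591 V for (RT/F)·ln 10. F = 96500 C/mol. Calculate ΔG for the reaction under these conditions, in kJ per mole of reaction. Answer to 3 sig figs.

−29.9 kJ/mol

With Pb²⁺/Pb reduced at the cathode, E°cell = −0.124 − (−0.276) = +0.152 V and n = 2.
The reaction quotient is [Co^2+(aq)] / [Pb^2+(aq)] = 0.785; by Nernst, E = +0.152 − (0.0591/2)(−0.105) = +0.1551 V.
Then ΔG = −nFE = −2 × 96500 × +0.1551 J/mol = −29.9 kJ/mol.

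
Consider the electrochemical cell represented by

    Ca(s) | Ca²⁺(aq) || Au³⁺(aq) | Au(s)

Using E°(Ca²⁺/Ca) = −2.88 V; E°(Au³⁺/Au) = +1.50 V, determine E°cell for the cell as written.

By convention the left-hand electrode in cell notation is the anode (oxidation) and the right-hand electrode is the cathode (reduction).
E°cell = E°(right) − E°(left) = +1.50 − (−2.88) = +4.38 V.

+4.38 V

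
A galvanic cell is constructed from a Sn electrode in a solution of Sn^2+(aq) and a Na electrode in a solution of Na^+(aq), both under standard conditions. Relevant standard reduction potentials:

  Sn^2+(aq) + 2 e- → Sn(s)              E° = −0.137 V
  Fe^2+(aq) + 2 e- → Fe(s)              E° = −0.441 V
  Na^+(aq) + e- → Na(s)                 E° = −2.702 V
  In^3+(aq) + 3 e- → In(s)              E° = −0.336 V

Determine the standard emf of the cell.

+2.565 V

Of the two couples in this cell, the one with the more positive reduction potential is reduced at the cathode: here that is Sn²⁺/Sn (−0.137 V); Na⁺/Na (−2.702 V) is the anode.
E°cell = E°(cathode) − E°(anode) = −0.137 − (−2.702) = +2.565 V.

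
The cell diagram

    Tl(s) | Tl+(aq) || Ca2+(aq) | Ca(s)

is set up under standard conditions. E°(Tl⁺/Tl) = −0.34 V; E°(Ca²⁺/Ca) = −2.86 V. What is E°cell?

By convention the left-hand electrode in cell notation is the anode (oxidation) and the right-hand electrode is the cathode (reduction).
E°cell = E°(right) − E°(left) = −2.86 − (−0.34) = −2.52 V.
The negative sign shows that, as written, the cell would require an external voltage to drive the reaction.

−2.52 V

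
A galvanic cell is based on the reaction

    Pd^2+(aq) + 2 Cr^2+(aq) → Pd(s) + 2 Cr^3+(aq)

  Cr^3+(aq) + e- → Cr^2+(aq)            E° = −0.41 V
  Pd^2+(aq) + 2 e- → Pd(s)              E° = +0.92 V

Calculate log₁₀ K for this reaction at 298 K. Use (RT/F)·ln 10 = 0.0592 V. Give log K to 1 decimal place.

The Pd²⁺/Pd couple is reduced (cathode); E°cell = +0.92 − (−0.41) = +1.33 V with n = 2.
At equilibrium E = 0, so log K = nE°cell / 0.0592 = (2)(+1.33) / 0.0592 = 44.9.

log K = 44.9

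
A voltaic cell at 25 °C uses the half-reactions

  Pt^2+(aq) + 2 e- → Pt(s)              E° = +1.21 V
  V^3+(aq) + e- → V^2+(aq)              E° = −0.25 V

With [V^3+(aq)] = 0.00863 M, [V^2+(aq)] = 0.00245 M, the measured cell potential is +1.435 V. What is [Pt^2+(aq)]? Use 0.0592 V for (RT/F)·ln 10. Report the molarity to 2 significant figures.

With Pt²⁺/Pt at the cathode and V³⁺/V²⁺ at the anode, E°cell = +1.21 − (−0.25) = +1.46 V (n = 2).
Rearranging E = E° − (0.0592/n)·log Q gives log Q = 2(+1.46 − (+1.435))/0.0592 = 0.845.
For Pt^2+(aq) + 2 V^2+(aq) → Pt(s) + 2 V^3+(aq), the reaction quotient is Q = [V^3+(aq)]^2 / ([Pt^2+(aq)]·[V^2+(aq)]^2).
Substituting the known concentrations and solving, log [Pt^2+(aq)] = 0.249 and [Pt^2+(aq)] = 1.8 M.

1.8 M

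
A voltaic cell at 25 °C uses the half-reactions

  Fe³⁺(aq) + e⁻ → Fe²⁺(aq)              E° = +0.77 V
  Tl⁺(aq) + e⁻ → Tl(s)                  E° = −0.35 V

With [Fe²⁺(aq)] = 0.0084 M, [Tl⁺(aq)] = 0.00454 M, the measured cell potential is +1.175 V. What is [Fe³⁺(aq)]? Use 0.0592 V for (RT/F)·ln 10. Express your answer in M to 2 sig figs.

0.00032 M

The Fe³⁺/Fe²⁺ couple has the larger reduction potential, so it is the cathode: E°cell = +0.77 − (−0.35) = +1.12 V and n = 1.
From the Nernst equation, log Q = n(E° − E)/0.0592 = 1·(+1.12 − (+1.175))/0.0592 = −0.929.
Balancing electrons gives Fe³⁺(aq) + Tl(s) → Fe²⁺(aq) + Tl⁺(aq); thus Q = ([Fe²⁺(aq)]·[Tl⁺(aq)]) / [Fe³⁺(aq)].
Solving for the unknown gives log [Fe³⁺(aq)] = −3.490, so [Fe³⁺(aq)] ≈ 0.00032 M.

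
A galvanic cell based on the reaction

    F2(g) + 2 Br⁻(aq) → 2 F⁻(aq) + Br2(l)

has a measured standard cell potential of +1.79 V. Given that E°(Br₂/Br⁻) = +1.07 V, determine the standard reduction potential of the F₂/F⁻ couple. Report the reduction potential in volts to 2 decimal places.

+2.86 V

In the reaction as written the F₂/F⁻ couple is reduced (cathode) and Br₂/Br⁻ is oxidized (anode), so E°cell = E°(F₂/F⁻) − E°(Br₂/Br⁻).
E°(F₂/F⁻) = E°cell + E°(anode) = +1.79 + (+1.07) = +2.86 V.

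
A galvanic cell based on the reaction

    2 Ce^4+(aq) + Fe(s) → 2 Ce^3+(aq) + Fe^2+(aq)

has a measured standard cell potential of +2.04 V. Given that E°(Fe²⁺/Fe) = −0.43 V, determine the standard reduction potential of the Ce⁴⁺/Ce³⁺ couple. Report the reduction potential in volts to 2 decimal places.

In the reaction as written the Ce⁴⁺/Ce³⁺ couple is reduced (cathode) and Fe²⁺/Fe is oxidized (anode), so E°cell = E°(Ce⁴⁺/Ce³⁺) − E°(Fe²⁺/Fe).
E°(Ce⁴⁺/Ce³⁺) = E°cell + E°(anode) = +2.04 + (−0.43) = +1.61 V.

+1.61 V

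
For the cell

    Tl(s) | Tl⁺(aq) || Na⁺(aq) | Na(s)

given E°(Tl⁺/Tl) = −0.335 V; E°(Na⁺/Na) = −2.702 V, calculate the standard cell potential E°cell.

By convention the left-hand electrode in cell notation is the anode (oxidation) and the right-hand electrode is the cathode (reduction).
E°cell = E°(right) − E°(left) = −2.702 − (−0.335) = −2.367 V.
The negative sign shows that, as written, the cell would require an external voltage to drive the reaction.

−2.367 V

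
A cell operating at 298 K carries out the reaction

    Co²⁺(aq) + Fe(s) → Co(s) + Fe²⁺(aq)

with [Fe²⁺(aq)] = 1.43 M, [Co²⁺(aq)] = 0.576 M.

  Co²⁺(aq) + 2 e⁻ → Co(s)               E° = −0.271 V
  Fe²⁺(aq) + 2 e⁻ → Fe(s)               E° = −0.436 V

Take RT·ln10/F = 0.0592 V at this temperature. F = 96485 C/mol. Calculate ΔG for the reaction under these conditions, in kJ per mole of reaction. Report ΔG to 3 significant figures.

The standard cell potential is −0.271 − (−0.436) = +0.165 V, with n = 2 electrons in the balanced equation.
Q = [Fe²⁺(aq)] / [Co²⁺(aq)] = 2.48, so log Q = 0.395 and E = +0.165 − (0.0592/2)(0.395) = +0.1533 V.
Then ΔG = −nFE = −2 × 96485 × +0.1533 J/mol = −29.6 kJ/mol.

−29.6 kJ/mol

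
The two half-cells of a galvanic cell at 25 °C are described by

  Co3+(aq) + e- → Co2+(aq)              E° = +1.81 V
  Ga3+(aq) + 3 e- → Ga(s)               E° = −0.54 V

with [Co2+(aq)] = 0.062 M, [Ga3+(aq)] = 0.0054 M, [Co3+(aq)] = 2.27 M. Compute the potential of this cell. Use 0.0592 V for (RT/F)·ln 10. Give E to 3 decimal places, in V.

+2.487 V

Since E°(Co³⁺/Co²⁺) > E°(Ga³⁺/Ga), Co³⁺/Co²⁺ serves as the cathode.
The standard potential is +1.81 − (−0.54) = +2.35 V and the balanced reaction transfers n = 3 electrons.
For the overall reaction 3 Co3+(aq) + Ga(s) → 3 Co2+(aq) + Ga3+(aq), Q = ([Co2+(aq)]^3·[Ga3+(aq)]) / [Co3+(aq)]^3 = 1.1×10^−7, giving log Q = −6.959.
Applying E = E° − (RT ln10/nF)·log Q gives +2.35 − (0.0592/3)(−6.959) = +2.487 V.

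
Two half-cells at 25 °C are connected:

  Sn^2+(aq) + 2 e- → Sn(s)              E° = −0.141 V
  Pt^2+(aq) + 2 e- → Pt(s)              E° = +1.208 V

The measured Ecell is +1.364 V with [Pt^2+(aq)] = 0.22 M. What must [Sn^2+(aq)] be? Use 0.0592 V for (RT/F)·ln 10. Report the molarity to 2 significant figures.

0.068 M

With Pt²⁺/Pt at the cathode and Sn²⁺/Sn at the anode, E°cell = +1.208 − (−0.141) = +1.349 V (n = 2).
From the Nernst equation, log Q = n(E° − E)/0.0592 = 2·(+1.349 − (+1.364))/0.0592 = −0.507.
The balanced reaction is Pt^2+(aq) + Sn(s) → Pt(s) + Sn^2+(aq), so Q = [Sn^2+(aq)] / [Pt^2+(aq)].
Substituting the known concentrations and solving, log [Sn^2+(aq)] = −1.165 and [Sn^2+(aq)] = 0.068 M.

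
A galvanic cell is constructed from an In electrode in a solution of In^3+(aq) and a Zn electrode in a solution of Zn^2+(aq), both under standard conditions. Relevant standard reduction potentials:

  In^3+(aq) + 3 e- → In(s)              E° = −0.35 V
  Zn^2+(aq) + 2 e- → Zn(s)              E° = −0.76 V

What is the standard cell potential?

The In³⁺/In couple has the higher E°, so In ion is reduced (cathode) and Zn is oxidized (anode).
E°cell = E°(cathode) − E°(anode) = −0.35 − (−0.76) = +0.41 V.

+0.41 V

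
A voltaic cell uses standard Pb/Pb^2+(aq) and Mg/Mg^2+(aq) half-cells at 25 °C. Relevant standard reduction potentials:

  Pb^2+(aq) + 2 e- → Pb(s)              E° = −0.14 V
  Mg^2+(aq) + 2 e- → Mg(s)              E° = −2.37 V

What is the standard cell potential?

+2.23 V

Of the two couples in this cell, the one with the more positive reduction potential is reduced at the cathode: here that is Pb²⁺/Pb (−0.14 V); Mg²⁺/Mg (−2.37 V) is the anode.
E°cell = E°(cathode) − E°(anode) = −0.14 − (−2.37) = +2.23 V.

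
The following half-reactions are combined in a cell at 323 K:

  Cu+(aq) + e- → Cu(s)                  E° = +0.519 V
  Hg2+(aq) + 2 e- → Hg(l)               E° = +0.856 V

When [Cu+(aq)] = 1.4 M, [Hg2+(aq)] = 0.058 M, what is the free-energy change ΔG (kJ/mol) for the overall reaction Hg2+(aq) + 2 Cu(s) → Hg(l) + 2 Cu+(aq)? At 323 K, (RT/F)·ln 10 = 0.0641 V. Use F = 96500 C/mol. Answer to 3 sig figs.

−55.6 kJ/mol

With Hg²⁺/Hg reduced at the cathode, E°cell = +0.856 − (+0.519) = +0.337 V and n = 2.
Here Q = [Cu+(aq)]^2 / [Hg2+(aq)] = 33.8 (log Q = 1.529), giving E = +0.337 − (0.0641/2)·(1.529) = +0.2880 V.
Then ΔG = −nFE = −2 × 96500 × +0.2880 J/mol = −55.6 kJ/mol.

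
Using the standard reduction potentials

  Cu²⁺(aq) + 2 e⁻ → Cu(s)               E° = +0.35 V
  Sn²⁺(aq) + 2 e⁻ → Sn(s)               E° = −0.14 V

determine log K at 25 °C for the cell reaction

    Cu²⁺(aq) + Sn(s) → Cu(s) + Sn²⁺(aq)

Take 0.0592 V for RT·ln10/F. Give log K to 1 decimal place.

The Cu²⁺/Cu couple is reduced (cathode); E°cell = +0.35 − (−0.14) = +0.49 V with n = 2.
At equilibrium E = 0, so log K = nE°cell / 0.0592 = (2)(+0.49) / 0.0592 = 16.6.

log K = 16.6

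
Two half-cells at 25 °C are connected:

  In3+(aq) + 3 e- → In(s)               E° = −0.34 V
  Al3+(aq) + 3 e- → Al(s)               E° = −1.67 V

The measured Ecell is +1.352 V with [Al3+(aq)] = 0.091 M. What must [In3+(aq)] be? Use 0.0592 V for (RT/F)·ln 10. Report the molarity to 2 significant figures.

In³⁺/In is the cathode (higher E°); E°cell = −0.34 − (−1.67) = +1.33 V with n = 3.
Rearranging E = E° − (0.0592/n)·log Q gives log Q = 3(+1.33 − (+1.352))/0.0592 = −1.115.
For In3+(aq) + Al(s) → In(s) + Al3+(aq), the reaction quotient is Q = [Al3+(aq)] / [In3+(aq)].
Substituting the known concentrations and solving, log [In3+(aq)] = 0.074 and [In3+(aq)] = 1.2 M.

1.2 M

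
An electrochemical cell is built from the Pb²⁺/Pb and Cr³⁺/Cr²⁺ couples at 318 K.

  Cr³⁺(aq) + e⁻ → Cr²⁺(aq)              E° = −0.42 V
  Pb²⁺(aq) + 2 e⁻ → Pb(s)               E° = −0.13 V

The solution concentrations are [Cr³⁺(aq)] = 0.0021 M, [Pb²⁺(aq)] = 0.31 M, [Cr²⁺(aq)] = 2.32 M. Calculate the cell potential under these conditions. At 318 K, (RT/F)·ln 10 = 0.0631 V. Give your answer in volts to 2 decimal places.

Since E°(Pb²⁺/Pb) > E°(Cr³⁺/Cr²⁺), Pb²⁺/Pb serves as the cathode.
The standard potential is −0.13 − (−0.42) = +0.29 V and the balanced reaction transfers n = 2 electrons.
For the overall reaction Pb²⁺(aq) + 2 Cr²⁺(aq) → Pb(s) + 2 Cr³⁺(aq), Q = [Cr³⁺(aq)]^2 / ([Pb²⁺(aq)]·[Cr²⁺(aq)]^2) = 2.64×10^−6, giving log Q = −5.578.
E = E° − (0.0631/n)·log Q = +0.29 − (0.0631/2)(−5.578) = +0.47 V.

+0.47 V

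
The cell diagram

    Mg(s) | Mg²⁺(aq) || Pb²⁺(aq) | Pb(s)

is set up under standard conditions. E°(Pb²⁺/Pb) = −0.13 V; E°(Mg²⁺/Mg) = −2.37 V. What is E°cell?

By convention the left-hand electrode in cell notation is the anode (oxidation) and the right-hand electrode is the cathode (reduction).
E°cell = E°(right) − E°(left) = −0.13 − (−2.37) = +2.24 V.

+2.24 V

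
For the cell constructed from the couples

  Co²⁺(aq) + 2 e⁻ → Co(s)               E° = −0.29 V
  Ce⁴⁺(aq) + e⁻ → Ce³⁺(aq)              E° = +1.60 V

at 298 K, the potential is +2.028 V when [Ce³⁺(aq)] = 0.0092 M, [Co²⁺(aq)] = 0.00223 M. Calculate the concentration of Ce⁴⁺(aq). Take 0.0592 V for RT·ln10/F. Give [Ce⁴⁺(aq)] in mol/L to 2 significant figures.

The Ce⁴⁺/Ce³⁺ couple has the larger reduction potential, so it is the cathode: E°cell = +1.60 − (−0.29) = +1.89 V and n = 2.
Since E = E° − (0.0592/n)·log Q, log Q = n(E° − E)/0.0592 = −4.662.
For 2 Ce⁴⁺(aq) + Co(s) → 2 Ce³⁺(aq) + Co²⁺(aq), the reaction quotient is Q = ([Ce³⁺(aq)]^2·[Co²⁺(aq)]) / [Ce⁴⁺(aq)]^2.
Substituting the known concentrations and solving, log [Ce⁴⁺(aq)] = −1.031 and [Ce⁴⁺(aq)] = 0.093 M.

0.093 M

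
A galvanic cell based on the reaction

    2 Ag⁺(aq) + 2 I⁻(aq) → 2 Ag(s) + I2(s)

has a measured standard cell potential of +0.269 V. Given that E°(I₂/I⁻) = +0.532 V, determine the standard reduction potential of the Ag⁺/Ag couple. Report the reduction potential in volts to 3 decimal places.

+0.801 V

In the reaction as written the Ag⁺/Ag couple is reduced (cathode) and I₂/I⁻ is oxidized (anode), so E°cell = E°(Ag⁺/Ag) − E°(I₂/I⁻).
E°(Ag⁺/Ag) = E°cell + E°(anode) = +0.269 + (+0.532) = +0.801 V.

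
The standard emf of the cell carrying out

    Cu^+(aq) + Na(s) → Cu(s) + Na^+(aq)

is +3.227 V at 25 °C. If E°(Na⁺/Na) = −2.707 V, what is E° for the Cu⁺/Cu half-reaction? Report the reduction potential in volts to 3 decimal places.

+0.520 V

In the reaction as written the Cu⁺/Cu couple is reduced (cathode) and Na⁺/Na is oxidized (anode), so E°cell = E°(Cu⁺/Cu) − E°(Na⁺/Na).
E°(Cu⁺/Cu) = E°cell + E°(anode) = +3.227 + (−2.707) = +0.520 V.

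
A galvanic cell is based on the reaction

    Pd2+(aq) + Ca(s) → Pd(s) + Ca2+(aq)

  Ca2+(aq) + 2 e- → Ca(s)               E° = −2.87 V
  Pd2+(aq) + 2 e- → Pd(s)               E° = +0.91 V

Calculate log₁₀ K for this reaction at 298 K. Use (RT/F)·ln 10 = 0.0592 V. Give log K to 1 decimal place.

log K = 127.7

The Pd²⁺/Pd couple is reduced (cathode); E°cell = +0.91 − (−2.87) = +3.78 V with n = 2.
At equilibrium E = 0, so log K = nE°cell / 0.0592 = (2)(+3.78) / 0.0592 = 127.7.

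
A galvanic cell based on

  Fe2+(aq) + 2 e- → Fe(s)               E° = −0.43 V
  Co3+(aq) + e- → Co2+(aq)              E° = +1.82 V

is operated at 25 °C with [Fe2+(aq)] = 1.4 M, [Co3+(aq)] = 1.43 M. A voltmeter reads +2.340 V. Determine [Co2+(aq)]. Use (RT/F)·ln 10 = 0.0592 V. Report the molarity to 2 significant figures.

Co³⁺/Co²⁺ is the cathode (higher E°); E°cell = +1.82 − (−0.43) = +2.25 V with n = 2.
Since E = E° − (0.0592/n)·log Q, log Q = n(E° − E)/0.0592 = −3.041.
For 2 Co3+(aq) + Fe(s) → 2 Co2+(aq) + Fe2+(aq), the reaction quotient is Q = ([Co2+(aq)]^2·[Fe2+(aq)]) / [Co3+(aq)]^2.
Substituting the known concentrations and solving, log [Co2+(aq)] = −1.438 and [Co2+(aq)] = 0.036 M.

0.036 M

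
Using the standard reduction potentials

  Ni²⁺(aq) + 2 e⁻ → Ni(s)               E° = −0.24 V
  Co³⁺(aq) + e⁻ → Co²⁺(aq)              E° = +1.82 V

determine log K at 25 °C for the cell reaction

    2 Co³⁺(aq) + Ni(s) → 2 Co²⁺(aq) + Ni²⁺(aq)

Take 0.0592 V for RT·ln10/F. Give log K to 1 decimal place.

log K = 69.6

The Co³⁺/Co²⁺ couple is reduced (cathode); E°cell = +1.82 − (−0.24) = +2.06 V with n = 2.
At equilibrium E = 0, so log K = nE°cell / 0.0592 = (2)(+2.06) / 0.0592 = 69.6.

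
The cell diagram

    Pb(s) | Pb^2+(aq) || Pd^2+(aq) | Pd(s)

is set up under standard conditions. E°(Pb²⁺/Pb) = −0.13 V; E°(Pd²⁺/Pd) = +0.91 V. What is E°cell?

+1.04 V

By convention the left-hand electrode in cell notation is the anode (oxidation) and the right-hand electrode is the cathode (reduction).
E°cell = E°(right) − E°(left) = +0.91 − (−0.13) = +1.04 V.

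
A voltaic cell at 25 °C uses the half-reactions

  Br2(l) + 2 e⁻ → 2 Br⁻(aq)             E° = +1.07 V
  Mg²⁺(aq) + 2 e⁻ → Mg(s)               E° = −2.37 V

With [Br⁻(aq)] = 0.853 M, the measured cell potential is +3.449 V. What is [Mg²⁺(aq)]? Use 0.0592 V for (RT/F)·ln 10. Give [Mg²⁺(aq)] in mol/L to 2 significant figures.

0.68 M

Br₂/Br⁻ is the cathode (higher E°); E°cell = +1.07 − (−2.37) = +3.44 V with n = 2.
Since E = E° − (0.0592/n)·log Q, log Q = n(E° − E)/0.0592 = −0.304.
The balanced reaction is Br2(l) + Mg(s) → 2 Br⁻(aq) + Mg²⁺(aq), so Q = [Br⁻(aq)]^2·[Mg²⁺(aq)].
Substituting the known concentrations and solving, log [Mg²⁺(aq)] = −0.166 and [Mg²⁺(aq)] = 0.68 M.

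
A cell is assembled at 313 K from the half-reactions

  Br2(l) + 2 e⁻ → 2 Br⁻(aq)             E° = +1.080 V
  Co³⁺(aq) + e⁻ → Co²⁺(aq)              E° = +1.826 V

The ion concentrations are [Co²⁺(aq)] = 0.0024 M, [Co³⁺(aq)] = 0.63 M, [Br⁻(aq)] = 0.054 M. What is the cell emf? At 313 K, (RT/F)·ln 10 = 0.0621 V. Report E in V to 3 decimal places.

The Co³⁺/Co²⁺ couple has the more positive E°, so it is the cathode; Br₂/Br⁻ is the anode.
E°cell = E°cat − E°an = +1.826 − (+1.080) = +0.746 V; n = 2.
The balanced reaction is 2 Co³⁺(aq) + 2 Br⁻(aq) → 2 Co²⁺(aq) + Br2(l), so Q = [Co²⁺(aq)]^2 / ([Co³⁺(aq)]^2·[Br⁻(aq)]^2) = 0.00498 and log Q = −2.303.
By the Nernst equation, E = +0.746 − (0.0621/2)·(−2.303) = +0.818 V.

+0.818 V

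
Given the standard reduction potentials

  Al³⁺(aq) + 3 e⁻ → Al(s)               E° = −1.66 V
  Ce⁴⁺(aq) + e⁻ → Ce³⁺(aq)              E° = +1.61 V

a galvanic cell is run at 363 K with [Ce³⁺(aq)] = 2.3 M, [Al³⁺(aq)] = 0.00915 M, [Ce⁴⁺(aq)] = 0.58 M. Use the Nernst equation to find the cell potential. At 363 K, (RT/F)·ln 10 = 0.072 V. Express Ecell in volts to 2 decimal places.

+3.28 V

The Ce⁴⁺/Ce³⁺ couple has the more positive E°, so it is the cathode; Al³⁺/Al is the anode.
E°cell = E°cat − E°an = +1.61 − (−1.66) = +3.27 V; n = 3.
For the overall reaction 3 Ce⁴⁺(aq) + Al(s) → 3 Ce³⁺(aq) + Al³⁺(aq), Q = ([Ce³⁺(aq)]^3·[Al³⁺(aq)]) / [Ce⁴⁺(aq)]^3 = 0.571, giving log Q = −0.244.
By the Nernst equation, E = +3.27 − (0.072/3)·(−0.244) = +3.28 V.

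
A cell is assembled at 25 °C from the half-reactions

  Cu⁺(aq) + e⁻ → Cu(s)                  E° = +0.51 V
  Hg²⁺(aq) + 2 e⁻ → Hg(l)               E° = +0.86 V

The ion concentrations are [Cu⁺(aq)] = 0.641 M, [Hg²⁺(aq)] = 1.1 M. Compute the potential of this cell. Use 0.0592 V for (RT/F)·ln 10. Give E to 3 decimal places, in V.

Hg²⁺/Hg is reduced (cathode, E° = +0.86 V) and Cu⁺/Cu is oxidized (anode).
The standard potential is +0.86 − (+0.51) = +0.35 V and the balanced reaction transfers n = 2 electrons.
The balanced reaction is Hg²⁺(aq) + 2 Cu(s) → Hg(l) + 2 Cu⁺(aq), so Q = [Cu⁺(aq)]^2 / [Hg²⁺(aq)] = 0.374 and log Q = −0.428.
E = E° − (0.0592/n)·log Q = +0.35 − (0.0592/2)(−0.428) = +0.363 V.

+0.363 V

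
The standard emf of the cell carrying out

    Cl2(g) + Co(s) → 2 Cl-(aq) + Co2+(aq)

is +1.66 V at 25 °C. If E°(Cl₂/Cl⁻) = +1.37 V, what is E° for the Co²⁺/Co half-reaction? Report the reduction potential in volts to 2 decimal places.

In the reaction as written the Cl₂/Cl⁻ couple is reduced (cathode) and Co²⁺/Co is oxidized (anode), so E°cell = E°(Cl₂/Cl⁻) − E°(Co²⁺/Co).
E°(Co²⁺/Co) = E°(cathode) − E°cell = +1.37 − (+1.66) = −0.29 V.

−0.29 V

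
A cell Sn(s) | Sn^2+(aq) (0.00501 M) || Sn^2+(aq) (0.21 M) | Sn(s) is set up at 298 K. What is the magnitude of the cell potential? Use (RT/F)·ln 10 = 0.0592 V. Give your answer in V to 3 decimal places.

0.048 V

For a concentration cell E°cell = 0, since both electrodes use the same couple.
The compartment with the higher Sn^2+(aq) concentration (0.21 M) acts as the cathode; ions are reduced there and produced at the dilute (0.00501 M) anode.
With n = 2, Ecell = −(0.0592/2)·log([dilute]/[conc]) = −(0.0592/2)·log(0.00501/0.21) = +0.048 V.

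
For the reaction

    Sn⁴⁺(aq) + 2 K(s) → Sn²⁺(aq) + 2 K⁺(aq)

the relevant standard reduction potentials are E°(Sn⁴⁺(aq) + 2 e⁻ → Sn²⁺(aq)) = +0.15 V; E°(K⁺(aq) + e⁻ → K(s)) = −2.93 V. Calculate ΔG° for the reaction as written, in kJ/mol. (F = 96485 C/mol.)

−594 kJ/mol

In the reaction as written Sn⁴⁺(aq) is reduced, so the Sn⁴⁺/Sn²⁺ couple is the cathode and K⁺/K is the anode.
E°cell = +0.15 − (−2.93) = +3.08 V; balancing electrons gives n = 2.
ΔG° = −nFE°cell = −(2)(96485)(+3.08) J/mol = −594 kJ/mol.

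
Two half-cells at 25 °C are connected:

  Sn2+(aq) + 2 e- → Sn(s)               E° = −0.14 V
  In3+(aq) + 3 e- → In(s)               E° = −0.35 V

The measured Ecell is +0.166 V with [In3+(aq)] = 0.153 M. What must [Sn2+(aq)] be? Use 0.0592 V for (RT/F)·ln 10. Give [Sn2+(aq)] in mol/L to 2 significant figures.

0.0093 M

With Sn²⁺/Sn at the cathode and In³⁺/In at the anode, E°cell = −0.14 − (−0.35) = +0.21 V (n = 6).
Since E = E° − (0.0592/n)·log Q, log Q = n(E° − E)/0.0592 = 4.459.
For 3 Sn2+(aq) + 2 In(s) → 3 Sn(s) + 2 In3+(aq), the reaction quotient is Q = [In3+(aq)]^2 / [Sn2+(aq)]^3.
Substituting the known concentrations and solving, log [Sn2+(aq)] = −2.030 and [Sn2+(aq)] = 0.0093 M.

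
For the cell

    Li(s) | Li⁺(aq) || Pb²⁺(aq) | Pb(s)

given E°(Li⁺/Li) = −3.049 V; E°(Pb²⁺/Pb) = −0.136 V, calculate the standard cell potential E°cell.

+2.913 V

By convention the left-hand electrode in cell notation is the anode (oxidation) and the right-hand electrode is the cathode (reduction).
E°cell = E°(right) − E°(left) = −0.136 − (−3.049) = +2.913 V.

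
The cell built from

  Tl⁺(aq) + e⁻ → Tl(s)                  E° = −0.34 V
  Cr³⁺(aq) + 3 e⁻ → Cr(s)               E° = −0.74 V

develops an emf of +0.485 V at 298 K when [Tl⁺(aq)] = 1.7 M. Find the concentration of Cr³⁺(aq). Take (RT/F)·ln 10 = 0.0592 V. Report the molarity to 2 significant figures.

0.00024 M

Tl⁺/Tl is the cathode (higher E°); E°cell = −0.34 − (−0.74) = +0.40 V with n = 3.
From the Nernst equation, log Q = n(E° − E)/0.0592 = 3·(+0.40 − (+0.485))/0.0592 = −4.307.
For 3 Tl⁺(aq) + Cr(s) → 3 Tl(s) + Cr³⁺(aq), the reaction quotient is Q = [Cr³⁺(aq)] / [Tl⁺(aq)]^3.
Solving for the unknown gives log [Cr³⁺(aq)] = −3.616, so [Cr³⁺(aq)] ≈ 0.00024 M.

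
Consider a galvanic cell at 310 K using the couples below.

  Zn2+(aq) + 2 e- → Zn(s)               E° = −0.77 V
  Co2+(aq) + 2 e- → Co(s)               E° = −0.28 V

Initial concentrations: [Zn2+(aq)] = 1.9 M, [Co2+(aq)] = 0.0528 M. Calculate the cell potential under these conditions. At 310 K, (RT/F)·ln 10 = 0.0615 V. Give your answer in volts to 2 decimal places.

+0.44 V

Since E°(Co²⁺/Co) > E°(Zn²⁺/Zn), Co²⁺/Co serves as the cathode.
E°cell = E°cat − E°an = −0.28 − (−0.77) = +0.49 V; n = 2.
The balanced reaction is Co2+(aq) + Zn(s) → Co(s) + Zn2+(aq), so Q = [Zn2+(aq)] / [Co2+(aq)] = 36 and log Q = 1.556.
By the Nernst equation, E = +0.49 − (0.0615/2)·(1.556) = +0.44 V.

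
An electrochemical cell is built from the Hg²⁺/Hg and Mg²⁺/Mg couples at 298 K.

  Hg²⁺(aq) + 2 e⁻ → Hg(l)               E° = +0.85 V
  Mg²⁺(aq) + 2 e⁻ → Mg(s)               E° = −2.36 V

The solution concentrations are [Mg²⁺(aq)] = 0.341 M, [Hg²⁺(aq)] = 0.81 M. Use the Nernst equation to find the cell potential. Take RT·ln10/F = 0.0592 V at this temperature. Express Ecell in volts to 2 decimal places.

Since E°(Hg²⁺/Hg) > E°(Mg²⁺/Mg), Hg²⁺/Hg serves as the cathode.
The standard potential is +0.85 − (−2.36) = +3.21 V and the balanced reaction transfers n = 2 electrons.
The balanced reaction is Hg²⁺(aq) + Mg(s) → Hg(l) + Mg²⁺(aq), so Q = [Mg²⁺(aq)] / [Hg²⁺(aq)] = 0.421 and log Q = −0.376.
By the Nernst equation, E = +3.21 − (0.0592/2)·(−0.376) = +3.22 V.

+3.22 V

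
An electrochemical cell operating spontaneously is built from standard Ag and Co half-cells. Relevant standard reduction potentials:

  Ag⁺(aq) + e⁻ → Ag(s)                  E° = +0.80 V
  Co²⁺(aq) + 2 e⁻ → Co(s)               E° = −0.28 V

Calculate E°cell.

+1.08 V

Of the two couples in this cell, the one with the more positive reduction potential is reduced at the cathode: here that is Ag⁺/Ag (+0.80 V); Co²⁺/Co (−0.28 V) is the anode.
E°cell = E°(cathode) − E°(anode) = +0.80 − (−0.28) = +1.08 V.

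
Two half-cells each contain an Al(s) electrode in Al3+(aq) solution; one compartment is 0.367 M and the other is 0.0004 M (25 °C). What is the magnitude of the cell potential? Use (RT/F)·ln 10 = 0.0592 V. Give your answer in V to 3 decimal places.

0.058 V

For a concentration cell E°cell = 0, since both electrodes use the same couple.
The compartment with the higher Al3+(aq) concentration (0.367 M) acts as the cathode; ions are reduced there and produced at the dilute (0.0004 M) anode.
With n = 3, Ecell = −(0.0592/3)·log([dilute]/[conc]) = −(0.0592/3)·log(0.0004/0.367) = +0.058 V.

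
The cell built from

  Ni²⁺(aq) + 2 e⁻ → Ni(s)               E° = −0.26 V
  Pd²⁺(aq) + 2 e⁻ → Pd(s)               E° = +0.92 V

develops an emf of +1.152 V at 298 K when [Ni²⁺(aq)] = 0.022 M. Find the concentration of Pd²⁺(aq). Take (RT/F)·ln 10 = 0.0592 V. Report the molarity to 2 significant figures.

Pd²⁺/Pd is the cathode (higher E°); E°cell = +0.92 − (−0.26) = +1.18 V with n = 2.
From the Nernst equation, log Q = n(E° − E)/0.0592 = 2·(+1.18 − (+1.152))/0.0592 = 0.946.
The balanced reaction is Pd²⁺(aq) + Ni(s) → Pd(s) + Ni²⁺(aq), so Q = [Ni²⁺(aq)] / [Pd²⁺(aq)].
Isolating [Pd²⁺(aq)] in Q = 10^{0.946} yields log [Pd²⁺(aq)] = −2.604, i.e. 0.0025 M.

0.0025 M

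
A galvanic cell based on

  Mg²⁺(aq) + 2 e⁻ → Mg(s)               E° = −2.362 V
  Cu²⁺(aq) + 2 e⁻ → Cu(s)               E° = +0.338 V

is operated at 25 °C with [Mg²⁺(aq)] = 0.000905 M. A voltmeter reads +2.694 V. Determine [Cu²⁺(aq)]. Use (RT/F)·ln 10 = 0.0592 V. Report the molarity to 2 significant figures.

0.00057 M

With Cu²⁺/Cu at the cathode and Mg²⁺/Mg at the anode, E°cell = +0.338 − (−2.362) = +2.700 V (n = 2).
Since E = E° − (0.0592/n)·log Q, log Q = n(E° − E)/0.0592 = 0.203.
Balancing electrons gives Cu²⁺(aq) + Mg(s) → Cu(s) + Mg²⁺(aq); thus Q = [Mg²⁺(aq)] / [Cu²⁺(aq)].
Isolating [Cu²⁺(aq)] in Q = 10^{0.203} yields log [Cu²⁺(aq)] = −3.246, i.e. 0.00057 M.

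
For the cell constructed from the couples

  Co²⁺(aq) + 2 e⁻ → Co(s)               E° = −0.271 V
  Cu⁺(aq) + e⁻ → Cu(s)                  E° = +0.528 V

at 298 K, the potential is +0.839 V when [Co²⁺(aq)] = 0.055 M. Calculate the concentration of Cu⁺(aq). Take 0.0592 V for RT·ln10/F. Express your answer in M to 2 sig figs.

With Cu⁺/Cu at the cathode and Co²⁺/Co at the anode, E°cell = +0.528 − (−0.271) = +0.799 V (n = 2).
From the Nernst equation, log Q = n(E° − E)/0.0592 = 2·(+0.799 − (+0.839))/0.0592 = −1.351.
Balancing electrons gives 2 Cu⁺(aq) + Co(s) → 2 Cu(s) + Co²⁺(aq); thus Q = [Co²⁺(aq)] / [Cu⁺(aq)]^2.
Substituting the known concentrations and solving, log [Cu⁺(aq)] = 0.046 and [Cu⁺(aq)] = 1.1 M.

1.1 M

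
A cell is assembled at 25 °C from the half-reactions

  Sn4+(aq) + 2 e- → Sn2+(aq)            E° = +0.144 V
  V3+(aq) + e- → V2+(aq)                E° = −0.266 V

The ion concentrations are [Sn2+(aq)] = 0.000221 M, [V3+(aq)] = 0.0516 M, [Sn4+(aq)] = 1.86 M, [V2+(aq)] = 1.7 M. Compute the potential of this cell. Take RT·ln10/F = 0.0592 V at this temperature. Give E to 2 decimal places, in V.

Sn⁴⁺/Sn²⁺ is reduced (cathode, E° = +0.144 V) and V³⁺/V²⁺ is oxidized (anode).
The standard potential is +0.144 − (−0.266) = +0.410 V and the balanced reaction transfers n = 2 electrons.
For the overall reaction Sn4+(aq) + 2 V2+(aq) → Sn2+(aq) + 2 V3+(aq), Q = ([Sn2+(aq)]·[V3+(aq)]^2) / ([Sn4+(aq)]·[V2+(aq)]^2) = 1.09×10^−7, giving log Q = −6.961.
Applying E = E° − (RT ln10/nF)·log Q gives +0.410 − (0.0592/2)(−6.961) = +0.62 V.

+0.62 V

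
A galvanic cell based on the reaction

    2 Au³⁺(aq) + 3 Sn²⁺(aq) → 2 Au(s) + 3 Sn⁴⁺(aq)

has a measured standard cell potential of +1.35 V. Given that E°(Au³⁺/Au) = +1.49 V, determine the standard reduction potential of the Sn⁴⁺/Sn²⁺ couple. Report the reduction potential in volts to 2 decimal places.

In the reaction as written the Au³⁺/Au couple is reduced (cathode) and Sn⁴⁺/Sn²⁺ is oxidized (anode), so E°cell = E°(Au³⁺/Au) − E°(Sn⁴⁺/Sn²⁺).
E°(Sn⁴⁺/Sn²⁺) = E°(cathode) − E°cell = +1.49 − (+1.35) = +0.14 V.

+0.14 V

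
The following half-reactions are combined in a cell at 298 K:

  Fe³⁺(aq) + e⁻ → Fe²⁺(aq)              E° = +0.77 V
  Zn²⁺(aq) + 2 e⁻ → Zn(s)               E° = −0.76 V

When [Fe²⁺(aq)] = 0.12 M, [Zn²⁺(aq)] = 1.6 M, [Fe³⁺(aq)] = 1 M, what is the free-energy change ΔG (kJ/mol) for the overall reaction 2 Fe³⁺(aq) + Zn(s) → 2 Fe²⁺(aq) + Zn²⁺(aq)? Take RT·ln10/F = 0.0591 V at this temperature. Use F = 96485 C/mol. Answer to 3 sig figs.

−305 kJ/mol

With Fe³⁺/Fe²⁺ reduced at the cathode, E°cell = +0.77 − (−0.76) = +1.53 V and n = 2.
Here Q = ([Fe²⁺(aq)]^2·[Zn²⁺(aq)]) / [Fe³⁺(aq)]^2 = 0.023 (log Q = −1.638), giving E = +1.53 − (0.0591/2)·(−1.638) = +1.5784 V.
Then ΔG = −nFE = −2 × 96485 × +1.5784 J/mol = −305 kJ/mol.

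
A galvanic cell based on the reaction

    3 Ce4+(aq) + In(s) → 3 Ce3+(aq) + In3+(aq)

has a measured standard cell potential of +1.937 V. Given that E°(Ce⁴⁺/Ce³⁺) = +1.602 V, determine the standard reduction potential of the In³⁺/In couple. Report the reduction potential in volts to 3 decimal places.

In the reaction as written the Ce⁴⁺/Ce³⁺ couple is reduced (cathode) and In³⁺/In is oxidized (anode), so E°cell = E°(Ce⁴⁺/Ce³⁺) − E°(In³⁺/In).
E°(In³⁺/In) = E°(cathode) − E°cell = +1.602 − (+1.937) = −0.335 V.

−0.335 V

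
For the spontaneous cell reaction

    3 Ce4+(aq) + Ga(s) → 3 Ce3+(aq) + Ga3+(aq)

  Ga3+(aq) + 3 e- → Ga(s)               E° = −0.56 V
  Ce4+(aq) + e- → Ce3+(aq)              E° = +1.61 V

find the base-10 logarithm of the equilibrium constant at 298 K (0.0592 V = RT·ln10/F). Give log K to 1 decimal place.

The Ce⁴⁺/Ce³⁺ couple is reduced (cathode); E°cell = +1.61 − (−0.56) = +2.17 V with n = 3.
At equilibrium E = 0, so log K = nE°cell / 0.0592 = (3)(+2.17) / 0.0592 = 110.0.

log K = 110.0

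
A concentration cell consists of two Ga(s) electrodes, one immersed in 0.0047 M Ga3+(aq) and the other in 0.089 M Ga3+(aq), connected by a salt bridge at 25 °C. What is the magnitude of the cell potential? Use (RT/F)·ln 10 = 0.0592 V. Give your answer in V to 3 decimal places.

For a concentration cell E°cell = 0, since both electrodes use the same couple.
The compartment with the higher Ga3+(aq) concentration (0.089 M) acts as the cathode; ions are reduced there and produced at the dilute (0.0047 M) anode.
With n = 3, Ecell = −(0.0592/3)·log([dilute]/[conc]) = −(0.0592/3)·log(0.0047/0.089) = +0.025 V.

0.025 V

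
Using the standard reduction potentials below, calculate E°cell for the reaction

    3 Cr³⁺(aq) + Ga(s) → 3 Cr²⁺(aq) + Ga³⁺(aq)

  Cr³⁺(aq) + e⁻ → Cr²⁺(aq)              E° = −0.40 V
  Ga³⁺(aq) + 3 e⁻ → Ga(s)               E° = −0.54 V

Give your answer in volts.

Cr³⁺(aq) gains electrons, so the Cr³⁺/Cr²⁺ couple is the cathode; the Ga³⁺/Ga couple is the anode.
E°cell = E°(cathode) − E°(anode) = −0.40 − (−0.54) = +0.14 V.
The positive value indicates the reaction is spontaneous as written.

+0.14 V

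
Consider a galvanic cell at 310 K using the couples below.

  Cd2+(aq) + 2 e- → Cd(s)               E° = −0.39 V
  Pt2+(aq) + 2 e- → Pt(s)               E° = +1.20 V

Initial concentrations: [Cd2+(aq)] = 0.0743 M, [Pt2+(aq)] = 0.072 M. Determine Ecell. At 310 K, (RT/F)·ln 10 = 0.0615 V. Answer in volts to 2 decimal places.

+1.59 V

The Pt²⁺/Pt couple has the more positive E°, so it is the cathode; Cd²⁺/Cd is the anode.
E°cell = +1.20 − (−0.39) = +1.59 V, with n = 2 electrons transferred.
For the overall reaction Pt2+(aq) + Cd(s) → Pt(s) + Cd2+(aq), Q = [Cd2+(aq)] / [Pt2+(aq)] = 1.03, giving log Q = 0.014.
Applying E = E° − (RT ln10/nF)·log Q gives +1.59 − (0.0615/2)(0.014) = +1.59 V.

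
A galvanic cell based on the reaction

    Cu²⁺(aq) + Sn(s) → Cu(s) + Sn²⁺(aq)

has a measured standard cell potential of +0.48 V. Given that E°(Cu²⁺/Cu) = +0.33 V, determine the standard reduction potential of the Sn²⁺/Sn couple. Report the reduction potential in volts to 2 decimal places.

−0.15 V

In the reaction as written the Cu²⁺/Cu couple is reduced (cathode) and Sn²⁺/Sn is oxidized (anode), so E°cell = E°(Cu²⁺/Cu) − E°(Sn²⁺/Sn).
E°(Sn²⁺/Sn) = E°(cathode) − E°cell = +0.33 − (+0.48) = −0.15 V.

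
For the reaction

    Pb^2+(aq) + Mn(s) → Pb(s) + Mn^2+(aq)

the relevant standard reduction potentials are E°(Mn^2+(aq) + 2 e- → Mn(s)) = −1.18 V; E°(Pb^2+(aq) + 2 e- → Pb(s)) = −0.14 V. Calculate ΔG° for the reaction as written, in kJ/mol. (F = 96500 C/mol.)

−201 kJ/mol

In the reaction as written Pb^2+(aq) is reduced, so the Pb²⁺/Pb couple is the cathode and Mn²⁺/Mn is the anode.
E°cell = −0.14 − (−1.18) = +1.04 V; balancing electrons gives n = 2.
ΔG° = −nFE°cell = −(2)(96500)(+1.04) J/mol = −201 kJ/mol.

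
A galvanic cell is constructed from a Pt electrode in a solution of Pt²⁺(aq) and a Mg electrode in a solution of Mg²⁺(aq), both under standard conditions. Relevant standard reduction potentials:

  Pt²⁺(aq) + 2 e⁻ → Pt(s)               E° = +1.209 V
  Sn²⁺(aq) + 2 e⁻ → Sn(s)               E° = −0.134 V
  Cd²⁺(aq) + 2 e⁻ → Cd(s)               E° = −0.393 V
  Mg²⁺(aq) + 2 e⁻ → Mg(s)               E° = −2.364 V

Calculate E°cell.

+3.573 V

The Pt²⁺/Pt couple has the higher E°, so Pt ion is reduced (cathode) and Mg is oxidized (anode).
E°cell = E°(cathode) − E°(anode) = +1.209 − (−2.364) = +3.573 V.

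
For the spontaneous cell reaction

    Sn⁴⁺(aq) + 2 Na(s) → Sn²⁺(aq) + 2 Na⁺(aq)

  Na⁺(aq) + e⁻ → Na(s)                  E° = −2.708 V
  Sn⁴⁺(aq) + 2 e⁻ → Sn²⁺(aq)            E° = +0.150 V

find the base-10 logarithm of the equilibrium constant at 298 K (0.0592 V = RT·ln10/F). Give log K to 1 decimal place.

The Sn⁴⁺/Sn²⁺ couple is reduced (cathode); E°cell = +0.150 − (−2.708) = +2.858 V with n = 2.
At equilibrium E = 0, so log K = nE°cell / 0.0592 = (2)(+2.858) / 0.0592 = 96.6.

log K = 96.6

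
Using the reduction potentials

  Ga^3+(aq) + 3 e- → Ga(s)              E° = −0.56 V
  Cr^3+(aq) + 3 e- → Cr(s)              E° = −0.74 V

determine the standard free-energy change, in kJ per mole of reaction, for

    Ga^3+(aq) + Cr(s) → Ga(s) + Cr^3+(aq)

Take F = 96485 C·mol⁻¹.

In the reaction as written Ga^3+(aq) is reduced, so the Ga³⁺/Ga couple is the cathode and Cr³⁺/Cr is the anode.
E°cell = −0.56 − (−0.74) = +0.18 V; balancing electrons gives n = 3.
ΔG° = −nFE°cell = −(3)(96485)(+0.18) J/mol = −52.1 kJ/mol.

−52.1 kJ/mol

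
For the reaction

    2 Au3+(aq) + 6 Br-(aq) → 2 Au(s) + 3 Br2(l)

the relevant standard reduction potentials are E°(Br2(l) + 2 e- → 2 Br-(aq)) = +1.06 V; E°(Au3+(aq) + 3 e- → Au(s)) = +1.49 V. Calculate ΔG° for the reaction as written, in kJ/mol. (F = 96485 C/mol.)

−249 kJ/mol

In the reaction as written Au3+(aq) is reduced, so the Au³⁺/Au couple is the cathode and Br₂/Br⁻ is the anode.
E°cell = +1.49 − (+1.06) = +0.43 V; balancing electrons gives n = 6.
ΔG° = −nFE°cell = −(6)(96485)(+0.43) J/mol = −249 kJ/mol.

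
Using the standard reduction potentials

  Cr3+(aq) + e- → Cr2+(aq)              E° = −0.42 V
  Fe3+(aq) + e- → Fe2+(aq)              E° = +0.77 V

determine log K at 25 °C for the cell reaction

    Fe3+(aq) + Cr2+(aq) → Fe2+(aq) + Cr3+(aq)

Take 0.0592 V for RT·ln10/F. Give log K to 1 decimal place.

The Fe³⁺/Fe²⁺ couple is reduced (cathode); E°cell = +0.77 − (−0.42) = +1.19 V with n = 1.
At equilibrium E = 0, so log K = nE°cell / 0.0592 = (1)(+1.19) / 0.0592 = 20.1.

log K = 20.1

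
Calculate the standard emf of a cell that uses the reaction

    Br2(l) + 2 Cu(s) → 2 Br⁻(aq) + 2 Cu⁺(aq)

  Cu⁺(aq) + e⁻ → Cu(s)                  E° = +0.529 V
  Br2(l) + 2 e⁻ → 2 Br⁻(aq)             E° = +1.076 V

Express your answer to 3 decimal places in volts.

Br2(l) gains electrons, so the Br₂/Br⁻ couple is the cathode; the Cu⁺/Cu couple is the anode.
E°cell = E°(cathode) − E°(anode) = +1.076 − (+0.529) = +0.547 V.

+0.547 V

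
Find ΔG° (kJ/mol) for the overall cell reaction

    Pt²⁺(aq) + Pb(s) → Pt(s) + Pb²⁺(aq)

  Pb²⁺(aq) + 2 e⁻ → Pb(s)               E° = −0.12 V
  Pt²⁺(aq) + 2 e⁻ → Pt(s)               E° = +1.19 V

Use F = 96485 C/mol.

−253 kJ/mol

In the reaction as written Pt²⁺(aq) is reduced, so the Pt²⁺/Pt couple is the cathode and Pb²⁺/Pb is the anode.
E°cell = +1.19 − (−0.12) = +1.31 V; balancing electrons gives n = 2.
ΔG° = −nFE°cell = −(2)(96485)(+1.31) J/mol = −253 kJ/mol.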